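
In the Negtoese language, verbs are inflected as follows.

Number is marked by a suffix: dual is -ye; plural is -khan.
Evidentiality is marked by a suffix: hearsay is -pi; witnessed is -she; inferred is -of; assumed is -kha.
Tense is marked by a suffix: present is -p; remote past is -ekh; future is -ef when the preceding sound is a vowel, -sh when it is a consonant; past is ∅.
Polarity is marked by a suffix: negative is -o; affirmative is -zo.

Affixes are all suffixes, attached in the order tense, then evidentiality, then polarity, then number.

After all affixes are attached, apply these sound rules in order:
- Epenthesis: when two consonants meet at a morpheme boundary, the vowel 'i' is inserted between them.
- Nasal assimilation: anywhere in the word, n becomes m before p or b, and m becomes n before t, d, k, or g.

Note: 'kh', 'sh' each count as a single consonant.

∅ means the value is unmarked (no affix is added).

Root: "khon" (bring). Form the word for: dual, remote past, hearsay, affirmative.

khonekhipizoye

Attach tense remote past -ekh → khonekh.
Attach evidentiality hearsay -pi → khonekhpi.
Attach polarity affirmative -zo → khonekhpizo.
Attach number dual -ye → khonekhpizoye.
Apply epenthesis: khonekhpizoye → khonekhipizoye.
Nasal assimilation: no change.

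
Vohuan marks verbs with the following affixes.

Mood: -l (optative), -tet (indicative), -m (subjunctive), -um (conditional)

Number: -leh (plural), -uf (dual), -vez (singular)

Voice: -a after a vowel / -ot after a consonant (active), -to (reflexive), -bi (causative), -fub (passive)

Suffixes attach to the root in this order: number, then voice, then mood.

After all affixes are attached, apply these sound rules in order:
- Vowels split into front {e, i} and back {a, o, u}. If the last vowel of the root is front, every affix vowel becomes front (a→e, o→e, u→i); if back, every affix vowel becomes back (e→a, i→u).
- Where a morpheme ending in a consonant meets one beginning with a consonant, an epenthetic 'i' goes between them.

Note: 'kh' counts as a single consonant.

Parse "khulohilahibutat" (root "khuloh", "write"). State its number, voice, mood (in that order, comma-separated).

plural, causative, indicative

Segment: khuloh-leh-bi-tet.
number: -leh → plural.
voice: -bi → causative.
mood: -tet → indicative.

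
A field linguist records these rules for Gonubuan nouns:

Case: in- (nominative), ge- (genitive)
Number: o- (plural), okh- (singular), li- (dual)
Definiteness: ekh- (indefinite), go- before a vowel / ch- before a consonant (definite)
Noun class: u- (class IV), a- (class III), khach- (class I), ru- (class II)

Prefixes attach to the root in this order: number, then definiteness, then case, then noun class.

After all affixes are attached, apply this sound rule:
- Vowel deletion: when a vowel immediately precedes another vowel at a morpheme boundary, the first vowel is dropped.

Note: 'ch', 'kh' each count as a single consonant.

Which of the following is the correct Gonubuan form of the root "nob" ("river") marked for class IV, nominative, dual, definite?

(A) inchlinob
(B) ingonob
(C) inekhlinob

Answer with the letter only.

A

Attach number dual li- → linob.
Attach definiteness definite ch- (before consonant 'l') → chlinob.
Attach case nominative in- → inchlinob.
Attach noun class class IV u- → uinchlinob.
Apply vowel deletion: uinchlinob → inchlinob.
So the correct form is inchlinob, option (A).
(B) ingonob is wrong: it uses plural instead of dual for number.
(C) inekhlinob is wrong: it uses indefinite instead of definite for definiteness.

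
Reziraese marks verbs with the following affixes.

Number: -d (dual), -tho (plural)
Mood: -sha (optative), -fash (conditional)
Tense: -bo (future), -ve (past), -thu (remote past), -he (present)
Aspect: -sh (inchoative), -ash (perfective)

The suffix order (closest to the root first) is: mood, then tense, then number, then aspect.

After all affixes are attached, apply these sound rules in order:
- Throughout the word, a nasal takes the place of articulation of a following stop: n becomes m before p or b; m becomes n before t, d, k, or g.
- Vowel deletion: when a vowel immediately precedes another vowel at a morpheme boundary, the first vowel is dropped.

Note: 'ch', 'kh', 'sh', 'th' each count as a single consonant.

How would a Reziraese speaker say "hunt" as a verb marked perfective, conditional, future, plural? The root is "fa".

Attach mood conditional -fash → fafash.
Attach tense future -bo → fafashbo.
Attach number plural -tho → fafashbotho.
Attach aspect perfective -ash → fafashbothoash.
Nasal assimilation: no change.
Apply vowel deletion: fafashbothoash → fafashbothash.

fafashbothash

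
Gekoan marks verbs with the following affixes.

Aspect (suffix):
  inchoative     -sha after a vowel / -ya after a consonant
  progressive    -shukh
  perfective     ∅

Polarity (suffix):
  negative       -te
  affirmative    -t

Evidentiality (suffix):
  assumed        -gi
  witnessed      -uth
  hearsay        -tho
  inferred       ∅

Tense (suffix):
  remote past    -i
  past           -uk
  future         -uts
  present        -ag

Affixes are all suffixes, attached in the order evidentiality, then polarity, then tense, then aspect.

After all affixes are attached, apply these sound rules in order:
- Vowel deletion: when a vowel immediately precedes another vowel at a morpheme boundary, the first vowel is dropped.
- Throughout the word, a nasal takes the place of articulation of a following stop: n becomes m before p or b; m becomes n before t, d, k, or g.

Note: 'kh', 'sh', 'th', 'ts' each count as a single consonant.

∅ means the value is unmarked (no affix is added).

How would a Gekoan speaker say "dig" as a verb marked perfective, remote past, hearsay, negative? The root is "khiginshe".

Attach evidentiality hearsay -tho → khiginshetho.
Attach polarity negative -te → khiginshethote.
Attach tense remote past -i → khiginshethotei.
aspect = perfective: zero marking, form stays khiginshethotei.
Apply vowel deletion: khiginshethotei → khiginshethoti.
Nasal assimilation: no change.

khiginshethoti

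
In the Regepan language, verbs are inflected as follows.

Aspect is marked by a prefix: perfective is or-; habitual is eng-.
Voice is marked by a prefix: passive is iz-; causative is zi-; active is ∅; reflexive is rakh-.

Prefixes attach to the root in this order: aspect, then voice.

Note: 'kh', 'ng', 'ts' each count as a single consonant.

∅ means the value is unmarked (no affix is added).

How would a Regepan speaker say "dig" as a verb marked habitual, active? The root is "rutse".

engrutse

Attach aspect habitual eng- → engrutse.
voice = active: zero marking, form stays engrutse.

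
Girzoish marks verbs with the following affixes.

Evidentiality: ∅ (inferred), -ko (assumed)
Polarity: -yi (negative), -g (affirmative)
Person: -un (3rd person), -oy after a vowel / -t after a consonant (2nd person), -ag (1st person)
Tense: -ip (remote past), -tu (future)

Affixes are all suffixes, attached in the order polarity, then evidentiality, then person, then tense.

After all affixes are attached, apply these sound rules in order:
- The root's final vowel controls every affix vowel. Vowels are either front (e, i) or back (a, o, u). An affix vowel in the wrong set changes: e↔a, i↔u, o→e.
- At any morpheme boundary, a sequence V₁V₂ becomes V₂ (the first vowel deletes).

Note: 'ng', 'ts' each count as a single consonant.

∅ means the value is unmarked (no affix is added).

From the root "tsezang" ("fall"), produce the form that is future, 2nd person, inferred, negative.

tsezangyoytu

Attach polarity negative -yi → tsezangyi.
evidentiality = inferred: zero marking, form stays tsezangyi.
Attach person 2nd person -oy (after vowel 'i') → tsezangyioy.
Attach tense future -tu → tsezangyioytu.
Apply vowel harmony: tsezangyioytu → tsezangyuoytu.
Apply vowel deletion: tsezangyuoytu → tsezangyoytu.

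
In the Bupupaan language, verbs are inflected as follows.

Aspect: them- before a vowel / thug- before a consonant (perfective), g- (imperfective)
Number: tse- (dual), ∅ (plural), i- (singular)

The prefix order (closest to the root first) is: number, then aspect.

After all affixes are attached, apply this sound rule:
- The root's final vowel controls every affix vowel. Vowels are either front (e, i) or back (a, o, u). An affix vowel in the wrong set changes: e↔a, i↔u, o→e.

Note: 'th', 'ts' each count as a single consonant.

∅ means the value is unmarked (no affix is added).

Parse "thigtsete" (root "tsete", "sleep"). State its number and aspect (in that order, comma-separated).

plural, perfective

Segment: thug-tsete.
number: ∅ → plural.
aspect: them/thug- → perfective.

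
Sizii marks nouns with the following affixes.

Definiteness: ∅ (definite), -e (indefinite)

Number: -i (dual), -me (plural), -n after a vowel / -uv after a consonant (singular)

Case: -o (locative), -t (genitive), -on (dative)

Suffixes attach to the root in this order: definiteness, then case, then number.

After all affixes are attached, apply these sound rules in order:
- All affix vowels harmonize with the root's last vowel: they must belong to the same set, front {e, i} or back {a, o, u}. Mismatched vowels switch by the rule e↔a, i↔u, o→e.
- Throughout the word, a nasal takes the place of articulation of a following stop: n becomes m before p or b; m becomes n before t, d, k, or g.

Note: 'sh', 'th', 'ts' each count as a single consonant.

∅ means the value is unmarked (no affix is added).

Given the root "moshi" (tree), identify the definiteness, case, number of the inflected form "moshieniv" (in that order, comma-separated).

definite, dative, singular

Segment: moshi-on-uv.
definiteness: ∅ → definite.
case: -on → dative.
number: -n/uv → singular.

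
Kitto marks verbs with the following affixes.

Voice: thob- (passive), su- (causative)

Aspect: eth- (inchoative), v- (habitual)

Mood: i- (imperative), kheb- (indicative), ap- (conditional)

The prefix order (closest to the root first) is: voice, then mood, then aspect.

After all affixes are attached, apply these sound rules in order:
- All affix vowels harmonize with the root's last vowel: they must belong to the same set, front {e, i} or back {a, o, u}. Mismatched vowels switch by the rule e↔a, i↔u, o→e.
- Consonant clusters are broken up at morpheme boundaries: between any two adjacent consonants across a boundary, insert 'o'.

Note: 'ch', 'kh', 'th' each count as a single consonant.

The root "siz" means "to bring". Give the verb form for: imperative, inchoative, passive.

ethithebosiz

Attach voice passive thob- → thobsiz.
Attach mood imperative i- → ithobsiz.
Attach aspect inchoative eth- → ethithobsiz.
Apply vowel harmony: ethithobsiz → ethithebsiz.
Apply epenthesis: ethithebsiz → ethithebosiz.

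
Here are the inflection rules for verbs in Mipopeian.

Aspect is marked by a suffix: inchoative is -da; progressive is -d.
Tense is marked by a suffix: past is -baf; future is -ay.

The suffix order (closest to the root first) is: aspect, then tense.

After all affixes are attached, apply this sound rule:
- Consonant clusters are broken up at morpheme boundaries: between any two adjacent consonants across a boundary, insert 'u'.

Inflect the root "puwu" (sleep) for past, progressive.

puwudubaf

Attach aspect progressive -d → puwud.
Attach tense past -baf → puwudbaf.
Apply epenthesis: puwudbaf → puwudubaf.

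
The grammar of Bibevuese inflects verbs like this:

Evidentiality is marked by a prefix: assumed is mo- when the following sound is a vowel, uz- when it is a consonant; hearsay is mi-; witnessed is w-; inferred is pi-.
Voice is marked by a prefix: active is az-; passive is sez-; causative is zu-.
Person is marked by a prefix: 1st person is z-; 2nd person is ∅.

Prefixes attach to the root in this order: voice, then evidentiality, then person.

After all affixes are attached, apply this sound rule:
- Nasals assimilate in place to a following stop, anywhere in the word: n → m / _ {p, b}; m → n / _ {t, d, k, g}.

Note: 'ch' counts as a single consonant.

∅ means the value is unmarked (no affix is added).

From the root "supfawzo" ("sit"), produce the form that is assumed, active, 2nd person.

Attach voice active az- → azsupfawzo.
Attach evidentiality assumed mo- (before vowel 'a') → moazsupfawzo.
person = 2nd person: zero marking, form stays moazsupfawzo.
Nasal assimilation: no change.

moazsupfawzo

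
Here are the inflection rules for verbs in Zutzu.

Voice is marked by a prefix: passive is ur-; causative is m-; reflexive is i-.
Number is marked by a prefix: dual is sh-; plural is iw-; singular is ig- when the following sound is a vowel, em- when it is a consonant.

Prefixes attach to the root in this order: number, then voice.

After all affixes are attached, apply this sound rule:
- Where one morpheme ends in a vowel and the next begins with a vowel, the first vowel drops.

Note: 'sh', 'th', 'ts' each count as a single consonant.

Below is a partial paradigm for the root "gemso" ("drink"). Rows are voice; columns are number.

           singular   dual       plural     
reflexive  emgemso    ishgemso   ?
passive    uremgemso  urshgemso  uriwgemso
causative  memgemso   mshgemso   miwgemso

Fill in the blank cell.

Attach number plural iw- → iwgemso.
Attach voice reflexive i- → iiwgemso.
Apply vowel deletion: iiwgemso → iwgemso.

iwgemso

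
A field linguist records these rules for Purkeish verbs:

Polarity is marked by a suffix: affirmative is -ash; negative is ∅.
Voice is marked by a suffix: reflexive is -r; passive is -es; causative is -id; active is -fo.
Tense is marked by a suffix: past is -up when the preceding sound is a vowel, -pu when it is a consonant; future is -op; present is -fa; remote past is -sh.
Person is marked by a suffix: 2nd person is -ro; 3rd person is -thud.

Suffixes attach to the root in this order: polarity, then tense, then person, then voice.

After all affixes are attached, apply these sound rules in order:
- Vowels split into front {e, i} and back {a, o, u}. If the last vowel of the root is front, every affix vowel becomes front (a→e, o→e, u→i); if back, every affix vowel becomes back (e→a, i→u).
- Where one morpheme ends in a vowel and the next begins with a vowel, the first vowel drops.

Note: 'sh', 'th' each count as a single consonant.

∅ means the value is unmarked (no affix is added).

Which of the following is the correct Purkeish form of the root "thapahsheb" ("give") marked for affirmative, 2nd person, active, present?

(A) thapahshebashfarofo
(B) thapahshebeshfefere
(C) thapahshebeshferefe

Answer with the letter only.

Attach polarity affirmative -ash → thapahshebash.
Attach tense present -fa → thapahshebashfa.
Attach person 2nd person -ro → thapahshebashfaro.
Attach voice active -fo → thapahshebashfarofo.
Apply vowel harmony: thapahshebashfarofo → thapahshebeshferefe.
Vowel deletion: no change.
So the correct form is thapahshebeshferefe, option (C).
(B) thapahshebeshfefere is wrong: it has the affixes in the wrong order.
(A) thapahshebashfarofo is wrong: it fails to apply the sound rule(s).

C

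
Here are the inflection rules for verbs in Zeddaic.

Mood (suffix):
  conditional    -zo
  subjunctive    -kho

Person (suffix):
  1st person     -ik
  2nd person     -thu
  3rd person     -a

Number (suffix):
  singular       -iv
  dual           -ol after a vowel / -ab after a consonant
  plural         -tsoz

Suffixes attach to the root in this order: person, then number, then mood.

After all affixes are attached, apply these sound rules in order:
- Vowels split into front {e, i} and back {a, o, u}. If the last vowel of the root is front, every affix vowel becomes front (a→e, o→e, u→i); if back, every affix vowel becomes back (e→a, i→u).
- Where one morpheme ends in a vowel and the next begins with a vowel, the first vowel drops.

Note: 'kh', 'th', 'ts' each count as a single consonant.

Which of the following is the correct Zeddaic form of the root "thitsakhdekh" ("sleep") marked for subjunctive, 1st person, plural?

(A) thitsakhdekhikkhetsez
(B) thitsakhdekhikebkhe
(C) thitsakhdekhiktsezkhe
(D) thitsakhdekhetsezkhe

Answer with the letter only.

C

Attach person 1st person -ik → thitsakhdekhik.
Attach number plural -tsoz → thitsakhdekhiktsoz.
Attach mood subjunctive -kho → thitsakhdekhiktsozkho.
Apply vowel harmony: thitsakhdekhiktsozkho → thitsakhdekhiktsezkhe.
Vowel deletion: no change.
So the correct form is thitsakhdekhiktsezkhe, option (C).
(B) thitsakhdekhikebkhe is wrong: it uses dual instead of plural for number.
(D) thitsakhdekhetsezkhe is wrong: it uses 3rd person instead of 1st person for person.
(A) thitsakhdekhikkhetsez is wrong: it has the affixes in the wrong order.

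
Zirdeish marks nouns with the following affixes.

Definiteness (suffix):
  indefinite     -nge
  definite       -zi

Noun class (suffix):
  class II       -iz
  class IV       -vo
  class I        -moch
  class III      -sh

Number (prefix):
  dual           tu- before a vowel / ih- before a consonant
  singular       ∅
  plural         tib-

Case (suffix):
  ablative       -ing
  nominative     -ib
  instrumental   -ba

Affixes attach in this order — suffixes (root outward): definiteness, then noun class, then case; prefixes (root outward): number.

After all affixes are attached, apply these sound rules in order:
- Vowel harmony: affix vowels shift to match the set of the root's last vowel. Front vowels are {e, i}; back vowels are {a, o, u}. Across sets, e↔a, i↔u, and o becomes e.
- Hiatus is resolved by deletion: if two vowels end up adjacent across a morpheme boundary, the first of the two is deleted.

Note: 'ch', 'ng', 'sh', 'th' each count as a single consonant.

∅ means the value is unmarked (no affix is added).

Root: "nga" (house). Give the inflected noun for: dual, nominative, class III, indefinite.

Attach definiteness indefinite -nge → ngange.
Attach noun class class III -sh → ngangesh.
Attach number dual ih- (before consonant 'ng') → ihngangesh.
Attach case nominative -ib → ihngangeshib.
Apply vowel harmony: ihngangeshib → uhngangashub.
Vowel deletion: no change.

uhngangashub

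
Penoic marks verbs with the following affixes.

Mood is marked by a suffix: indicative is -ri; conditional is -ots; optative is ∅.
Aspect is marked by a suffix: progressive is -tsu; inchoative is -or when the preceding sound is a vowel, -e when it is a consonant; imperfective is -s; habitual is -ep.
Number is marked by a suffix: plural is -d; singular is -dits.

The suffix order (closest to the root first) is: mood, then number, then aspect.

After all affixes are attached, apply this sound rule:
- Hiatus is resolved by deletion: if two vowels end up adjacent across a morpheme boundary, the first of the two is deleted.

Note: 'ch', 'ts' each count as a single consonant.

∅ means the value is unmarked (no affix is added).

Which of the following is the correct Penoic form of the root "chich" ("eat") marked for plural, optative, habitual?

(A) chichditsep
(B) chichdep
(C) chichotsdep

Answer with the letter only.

mood = optative: zero marking, form stays chich.
Attach number plural -d → chichd.
Attach aspect habitual -ep → chichdep.
Vowel deletion: no change.
So the correct form is chichdep, option (B).
(A) chichditsep is wrong: it uses singular instead of plural for number.
(C) chichotsdep is wrong: it uses conditional instead of optative for mood.

B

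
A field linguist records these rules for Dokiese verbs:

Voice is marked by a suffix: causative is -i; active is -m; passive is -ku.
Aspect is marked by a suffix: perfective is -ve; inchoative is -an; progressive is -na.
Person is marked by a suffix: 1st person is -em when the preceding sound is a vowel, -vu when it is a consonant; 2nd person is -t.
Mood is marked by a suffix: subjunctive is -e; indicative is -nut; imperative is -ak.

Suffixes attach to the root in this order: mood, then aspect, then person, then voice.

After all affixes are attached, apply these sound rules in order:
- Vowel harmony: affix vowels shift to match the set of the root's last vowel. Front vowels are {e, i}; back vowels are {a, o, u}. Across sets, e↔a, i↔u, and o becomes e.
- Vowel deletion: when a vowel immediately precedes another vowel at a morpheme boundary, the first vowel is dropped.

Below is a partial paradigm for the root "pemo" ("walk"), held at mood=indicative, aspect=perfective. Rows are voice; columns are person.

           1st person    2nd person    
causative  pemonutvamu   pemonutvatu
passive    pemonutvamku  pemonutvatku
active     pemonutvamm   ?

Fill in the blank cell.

Attach mood indicative -nut → pemonut.
Attach aspect perfective -ve → pemonutve.
Attach person 2nd person -t → pemonutvet.
Attach voice active -m → pemonutvetm.
Apply vowel harmony: pemonutvetm → pemonutvatm.
Vowel deletion: no change.

pemonutvatm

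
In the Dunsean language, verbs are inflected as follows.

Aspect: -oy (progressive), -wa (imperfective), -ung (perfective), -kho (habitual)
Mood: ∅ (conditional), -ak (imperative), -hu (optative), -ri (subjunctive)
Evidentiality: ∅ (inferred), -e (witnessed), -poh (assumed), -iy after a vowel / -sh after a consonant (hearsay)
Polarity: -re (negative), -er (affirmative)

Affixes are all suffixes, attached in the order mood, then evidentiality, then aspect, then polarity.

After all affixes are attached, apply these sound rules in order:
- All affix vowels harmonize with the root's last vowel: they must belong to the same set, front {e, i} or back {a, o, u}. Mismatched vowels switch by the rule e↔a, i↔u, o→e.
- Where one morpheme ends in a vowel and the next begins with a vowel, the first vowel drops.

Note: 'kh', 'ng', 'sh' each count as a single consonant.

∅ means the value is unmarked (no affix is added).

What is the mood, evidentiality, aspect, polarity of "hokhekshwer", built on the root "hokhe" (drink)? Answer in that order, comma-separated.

Segment: hokhe-ak-sh-wa-er.
mood: -ak → imperative.
evidentiality: -iy/sh → hearsay.
aspect: -wa → imperfective.
polarity: -er → affirmative.

imperative, hearsay, imperfective, affirmative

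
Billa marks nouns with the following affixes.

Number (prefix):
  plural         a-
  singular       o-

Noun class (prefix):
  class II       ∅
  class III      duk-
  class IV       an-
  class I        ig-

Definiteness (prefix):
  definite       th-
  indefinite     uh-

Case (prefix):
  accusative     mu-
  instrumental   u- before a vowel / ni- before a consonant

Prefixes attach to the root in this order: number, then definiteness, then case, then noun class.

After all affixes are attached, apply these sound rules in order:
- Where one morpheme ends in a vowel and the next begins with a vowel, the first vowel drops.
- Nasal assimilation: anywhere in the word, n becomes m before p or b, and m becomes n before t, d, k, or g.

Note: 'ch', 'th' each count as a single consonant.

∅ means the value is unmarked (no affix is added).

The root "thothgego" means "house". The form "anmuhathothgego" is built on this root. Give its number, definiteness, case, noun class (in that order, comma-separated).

plural, indefinite, accusative, class IV

Segment: an-mu-uh-a-thothgego.
number: a- → plural.
definiteness: uh- → indefinite.
case: mu- → accusative.
noun class: an- → class IV.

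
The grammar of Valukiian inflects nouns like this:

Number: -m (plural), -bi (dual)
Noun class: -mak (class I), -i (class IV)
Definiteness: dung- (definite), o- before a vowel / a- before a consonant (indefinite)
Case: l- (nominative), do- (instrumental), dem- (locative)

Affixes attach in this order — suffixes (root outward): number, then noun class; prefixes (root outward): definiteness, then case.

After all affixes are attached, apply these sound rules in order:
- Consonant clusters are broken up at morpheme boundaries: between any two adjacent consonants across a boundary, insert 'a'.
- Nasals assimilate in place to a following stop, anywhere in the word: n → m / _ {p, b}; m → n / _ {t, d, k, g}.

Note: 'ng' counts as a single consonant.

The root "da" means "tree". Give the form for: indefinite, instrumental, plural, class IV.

Attach definiteness indefinite a- (before consonant 'd') → ada.
Attach case instrumental do- → doada.
Attach number plural -m → doadam.
Attach noun class class IV -i → doadami.
Epenthesis: no change.
Nasal assimilation: no change.

doadami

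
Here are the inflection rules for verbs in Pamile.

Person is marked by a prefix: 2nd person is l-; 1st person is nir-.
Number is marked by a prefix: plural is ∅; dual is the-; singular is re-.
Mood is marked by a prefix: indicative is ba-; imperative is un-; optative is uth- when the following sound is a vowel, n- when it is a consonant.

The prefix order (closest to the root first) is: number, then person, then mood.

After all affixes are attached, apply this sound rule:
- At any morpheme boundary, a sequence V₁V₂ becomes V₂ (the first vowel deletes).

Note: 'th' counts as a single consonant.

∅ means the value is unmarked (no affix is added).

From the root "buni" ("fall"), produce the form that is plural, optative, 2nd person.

nlbuni

number = plural: zero marking, form stays buni.
Attach person 2nd person l- → lbuni.
Attach mood optative n- (before consonant 'l') → nlbuni.
Vowel deletion: no change.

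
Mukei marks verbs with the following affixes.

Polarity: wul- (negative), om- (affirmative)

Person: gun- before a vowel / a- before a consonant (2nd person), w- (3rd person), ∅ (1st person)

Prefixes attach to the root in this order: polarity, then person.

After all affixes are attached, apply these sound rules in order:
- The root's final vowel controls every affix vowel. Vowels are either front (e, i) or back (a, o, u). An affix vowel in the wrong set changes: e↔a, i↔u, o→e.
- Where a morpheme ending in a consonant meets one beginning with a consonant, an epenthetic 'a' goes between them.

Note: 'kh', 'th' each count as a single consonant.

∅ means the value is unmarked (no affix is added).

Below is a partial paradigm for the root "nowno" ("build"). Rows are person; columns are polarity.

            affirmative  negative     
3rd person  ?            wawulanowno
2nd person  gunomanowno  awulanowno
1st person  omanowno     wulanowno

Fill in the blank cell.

Attach polarity affirmative om- → omnowno.
Attach person 3rd person w- → womnowno.
Vowel harmony: no change.
Apply epenthesis: womnowno → womanowno.

womanowno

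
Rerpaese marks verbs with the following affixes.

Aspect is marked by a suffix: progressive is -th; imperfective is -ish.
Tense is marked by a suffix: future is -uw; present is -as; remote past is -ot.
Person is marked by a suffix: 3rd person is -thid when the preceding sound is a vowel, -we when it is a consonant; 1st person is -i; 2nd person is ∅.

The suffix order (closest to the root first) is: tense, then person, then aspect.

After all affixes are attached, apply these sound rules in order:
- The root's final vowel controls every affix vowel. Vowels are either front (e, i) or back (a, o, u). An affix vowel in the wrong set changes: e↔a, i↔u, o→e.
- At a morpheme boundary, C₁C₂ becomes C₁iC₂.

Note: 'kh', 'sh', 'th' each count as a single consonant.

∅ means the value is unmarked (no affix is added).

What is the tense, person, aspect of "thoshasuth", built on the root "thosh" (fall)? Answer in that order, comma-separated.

present, 1st person, progressive

Segment: thosh-as-i-th.
tense: -as → present.
person: -i → 1st person.
aspect: -th → progressive.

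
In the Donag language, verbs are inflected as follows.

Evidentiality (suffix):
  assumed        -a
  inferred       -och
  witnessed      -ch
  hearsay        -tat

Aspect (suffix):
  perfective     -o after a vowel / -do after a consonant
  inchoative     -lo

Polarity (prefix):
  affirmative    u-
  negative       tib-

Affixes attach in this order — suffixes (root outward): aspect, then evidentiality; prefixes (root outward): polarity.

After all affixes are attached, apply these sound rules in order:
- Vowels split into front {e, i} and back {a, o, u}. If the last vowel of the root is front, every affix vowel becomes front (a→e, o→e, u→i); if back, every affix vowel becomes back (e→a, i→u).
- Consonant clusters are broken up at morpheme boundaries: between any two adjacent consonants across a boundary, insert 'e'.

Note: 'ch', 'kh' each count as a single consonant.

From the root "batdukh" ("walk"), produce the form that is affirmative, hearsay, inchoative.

Attach aspect inchoative -lo → batdukhlo.
Attach polarity affirmative u- → ubatdukhlo.
Attach evidentiality hearsay -tat → ubatdukhlotat.
Vowel harmony: no change.
Apply epenthesis: ubatdukhlotat → ubatdukhelotat.

ubatdukhelotat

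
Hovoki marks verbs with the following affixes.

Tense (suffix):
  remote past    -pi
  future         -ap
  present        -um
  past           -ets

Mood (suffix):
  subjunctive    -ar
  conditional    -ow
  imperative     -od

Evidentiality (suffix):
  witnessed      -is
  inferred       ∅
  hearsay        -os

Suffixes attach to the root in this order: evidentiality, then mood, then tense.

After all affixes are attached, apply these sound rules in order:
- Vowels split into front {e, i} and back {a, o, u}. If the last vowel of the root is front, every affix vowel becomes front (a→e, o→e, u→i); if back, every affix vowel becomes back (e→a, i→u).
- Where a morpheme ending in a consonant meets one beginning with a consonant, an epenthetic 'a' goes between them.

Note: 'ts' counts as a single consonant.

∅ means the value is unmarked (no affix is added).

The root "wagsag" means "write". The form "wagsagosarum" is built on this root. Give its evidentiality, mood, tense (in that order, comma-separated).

Segment: wagsag-os-ar-um.
evidentiality: -os → hearsay.
mood: -ar → subjunctive.
tense: -um → present.

hearsay, subjunctive, present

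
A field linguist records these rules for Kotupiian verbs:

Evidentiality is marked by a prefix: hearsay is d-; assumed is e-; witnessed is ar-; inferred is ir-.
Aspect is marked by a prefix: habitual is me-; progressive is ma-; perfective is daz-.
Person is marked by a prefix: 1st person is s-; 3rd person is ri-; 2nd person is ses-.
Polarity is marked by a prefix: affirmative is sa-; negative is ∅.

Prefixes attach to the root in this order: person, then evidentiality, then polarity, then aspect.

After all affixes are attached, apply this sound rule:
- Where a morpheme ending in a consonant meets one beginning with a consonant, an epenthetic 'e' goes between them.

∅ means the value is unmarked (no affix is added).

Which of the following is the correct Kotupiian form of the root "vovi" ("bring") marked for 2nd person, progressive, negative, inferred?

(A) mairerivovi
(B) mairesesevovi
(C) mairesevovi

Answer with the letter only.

Attach person 2nd person ses- → sesvovi.
Attach evidentiality inferred ir- → irsesvovi.
polarity = negative: zero marking, form stays irsesvovi.
Attach aspect progressive ma- → mairsesvovi.
Apply epenthesis: mairsesvovi → mairesesevovi.
So the correct form is mairesesevovi, option (B).
(C) mairesevovi is wrong: it uses 1st person instead of 2nd person for person.
(A) mairerivovi is wrong: it uses 3rd person instead of 2nd person for person.

B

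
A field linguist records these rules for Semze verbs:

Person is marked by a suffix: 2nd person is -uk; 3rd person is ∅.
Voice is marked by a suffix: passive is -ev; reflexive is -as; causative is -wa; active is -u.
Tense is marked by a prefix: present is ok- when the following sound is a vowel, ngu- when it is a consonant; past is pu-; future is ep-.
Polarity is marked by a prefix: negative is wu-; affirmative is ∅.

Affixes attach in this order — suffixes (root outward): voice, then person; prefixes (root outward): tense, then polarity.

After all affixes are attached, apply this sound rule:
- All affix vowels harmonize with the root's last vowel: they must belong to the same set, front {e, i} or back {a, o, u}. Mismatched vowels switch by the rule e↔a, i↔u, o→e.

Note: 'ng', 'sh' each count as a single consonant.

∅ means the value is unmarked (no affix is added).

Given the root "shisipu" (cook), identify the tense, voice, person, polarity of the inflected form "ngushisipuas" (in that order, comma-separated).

Segment: ngu-shisipu-as.
tense: ok/ngu- → present.
voice: -as → reflexive.
person: ∅ → 3rd person.
polarity: ∅ → affirmative.

present, reflexive, 3rd person, affirmative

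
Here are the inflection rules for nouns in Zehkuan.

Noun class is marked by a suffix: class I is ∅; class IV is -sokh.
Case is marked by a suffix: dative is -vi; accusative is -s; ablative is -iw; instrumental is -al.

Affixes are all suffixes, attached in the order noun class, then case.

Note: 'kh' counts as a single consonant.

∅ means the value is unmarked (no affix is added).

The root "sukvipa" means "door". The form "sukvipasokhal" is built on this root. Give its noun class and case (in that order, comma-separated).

Segment: sukvipa-sokh-al.
noun class: -sokh → class IV.
case: -al → instrumental.

class IV, instrumental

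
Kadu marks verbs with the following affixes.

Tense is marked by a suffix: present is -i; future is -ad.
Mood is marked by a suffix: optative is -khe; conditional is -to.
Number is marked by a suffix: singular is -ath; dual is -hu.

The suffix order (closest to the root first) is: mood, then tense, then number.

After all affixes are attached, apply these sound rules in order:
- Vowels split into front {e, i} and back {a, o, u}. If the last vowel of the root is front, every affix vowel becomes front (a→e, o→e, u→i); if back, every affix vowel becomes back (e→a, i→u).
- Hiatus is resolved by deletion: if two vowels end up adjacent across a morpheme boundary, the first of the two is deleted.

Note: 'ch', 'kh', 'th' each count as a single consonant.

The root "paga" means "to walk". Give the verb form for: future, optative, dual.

Attach mood optative -khe → pagakhe.
Attach tense future -ad → pagakhead.
Attach number dual -hu → pagakheadhu.
Apply vowel harmony: pagakheadhu → pagakhaadhu.
Apply vowel deletion: pagakhaadhu → pagakhadhu.

pagakhadhu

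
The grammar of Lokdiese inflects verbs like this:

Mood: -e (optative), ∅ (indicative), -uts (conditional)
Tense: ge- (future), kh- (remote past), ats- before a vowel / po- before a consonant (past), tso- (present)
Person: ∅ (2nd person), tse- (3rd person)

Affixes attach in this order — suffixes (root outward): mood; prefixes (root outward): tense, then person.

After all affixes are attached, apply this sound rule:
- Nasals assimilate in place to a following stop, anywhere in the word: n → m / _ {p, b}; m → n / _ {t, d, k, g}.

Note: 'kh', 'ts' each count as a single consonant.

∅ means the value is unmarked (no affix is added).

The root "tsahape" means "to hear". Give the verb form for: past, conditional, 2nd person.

potsahapeuts

Attach tense past po- (before consonant 'ts') → potsahape.
person = 2nd person: zero marking, form stays potsahape.
Attach mood conditional -uts → potsahapeuts.
Nasal assimilation: no change.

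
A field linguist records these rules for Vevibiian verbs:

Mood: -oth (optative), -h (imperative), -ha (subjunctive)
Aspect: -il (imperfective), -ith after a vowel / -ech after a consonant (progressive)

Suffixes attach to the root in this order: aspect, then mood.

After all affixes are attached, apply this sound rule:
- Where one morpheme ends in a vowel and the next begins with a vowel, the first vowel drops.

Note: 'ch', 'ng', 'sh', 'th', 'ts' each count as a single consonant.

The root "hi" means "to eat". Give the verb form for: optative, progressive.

Attach aspect progressive -ith (after vowel 'i') → hiith.
Attach mood optative -oth → hiithoth.
Apply vowel deletion: hiithoth → hithoth.

hithoth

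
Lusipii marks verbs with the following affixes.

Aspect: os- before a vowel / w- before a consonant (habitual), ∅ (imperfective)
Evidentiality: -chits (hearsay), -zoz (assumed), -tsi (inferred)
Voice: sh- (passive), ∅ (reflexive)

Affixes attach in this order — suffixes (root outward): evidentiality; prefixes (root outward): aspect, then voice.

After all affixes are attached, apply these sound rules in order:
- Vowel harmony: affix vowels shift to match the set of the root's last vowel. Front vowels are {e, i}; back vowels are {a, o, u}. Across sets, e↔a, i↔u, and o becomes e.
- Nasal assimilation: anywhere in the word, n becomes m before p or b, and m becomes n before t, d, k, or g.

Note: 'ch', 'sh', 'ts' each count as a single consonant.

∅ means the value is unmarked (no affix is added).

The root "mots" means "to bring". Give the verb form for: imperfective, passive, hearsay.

shmotschuts

aspect = imperfective: zero marking, form stays mots.
Attach voice passive sh- → shmots.
Attach evidentiality hearsay -chits → shmotschits.
Apply vowel harmony: shmotschits → shmotschuts.
Nasal assimilation: no change.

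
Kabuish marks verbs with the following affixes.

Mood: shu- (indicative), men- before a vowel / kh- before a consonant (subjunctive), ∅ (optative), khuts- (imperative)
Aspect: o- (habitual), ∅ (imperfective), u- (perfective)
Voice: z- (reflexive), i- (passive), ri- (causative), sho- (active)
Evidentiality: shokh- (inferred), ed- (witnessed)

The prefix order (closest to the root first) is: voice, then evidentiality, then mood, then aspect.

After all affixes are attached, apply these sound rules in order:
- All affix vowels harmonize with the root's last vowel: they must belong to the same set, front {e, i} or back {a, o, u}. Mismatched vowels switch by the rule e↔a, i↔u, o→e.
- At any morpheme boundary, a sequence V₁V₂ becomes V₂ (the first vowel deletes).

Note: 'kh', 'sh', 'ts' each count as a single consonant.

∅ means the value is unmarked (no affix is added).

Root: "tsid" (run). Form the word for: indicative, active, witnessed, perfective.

ishedshetsid

Attach voice active sho- → shotsid.
Attach evidentiality witnessed ed- → edshotsid.
Attach mood indicative shu- → shuedshotsid.
Attach aspect perfective u- → ushuedshotsid.
Apply vowel harmony: ushuedshotsid → ishiedshetsid.
Apply vowel deletion: ishiedshetsid → ishedshetsid.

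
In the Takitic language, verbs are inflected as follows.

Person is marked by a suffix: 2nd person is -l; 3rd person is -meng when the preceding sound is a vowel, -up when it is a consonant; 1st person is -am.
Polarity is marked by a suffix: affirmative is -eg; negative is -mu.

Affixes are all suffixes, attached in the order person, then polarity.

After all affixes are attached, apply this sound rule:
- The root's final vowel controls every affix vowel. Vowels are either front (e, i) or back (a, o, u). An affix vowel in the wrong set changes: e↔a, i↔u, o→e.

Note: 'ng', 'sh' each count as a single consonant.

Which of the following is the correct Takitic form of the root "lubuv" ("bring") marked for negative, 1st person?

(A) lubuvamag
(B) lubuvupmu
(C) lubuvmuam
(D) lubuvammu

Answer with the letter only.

D

Attach person 1st person -am → lubuvam.
Attach polarity negative -mu → lubuvammu.
Vowel harmony: no change.
So the correct form is lubuvammu, option (D).
(C) lubuvmuam is wrong: it has the affixes in the wrong order.
(B) lubuvupmu is wrong: it uses 3rd person instead of 1st person for person.
(A) lubuvamag is wrong: it uses affirmative instead of negative for polarity.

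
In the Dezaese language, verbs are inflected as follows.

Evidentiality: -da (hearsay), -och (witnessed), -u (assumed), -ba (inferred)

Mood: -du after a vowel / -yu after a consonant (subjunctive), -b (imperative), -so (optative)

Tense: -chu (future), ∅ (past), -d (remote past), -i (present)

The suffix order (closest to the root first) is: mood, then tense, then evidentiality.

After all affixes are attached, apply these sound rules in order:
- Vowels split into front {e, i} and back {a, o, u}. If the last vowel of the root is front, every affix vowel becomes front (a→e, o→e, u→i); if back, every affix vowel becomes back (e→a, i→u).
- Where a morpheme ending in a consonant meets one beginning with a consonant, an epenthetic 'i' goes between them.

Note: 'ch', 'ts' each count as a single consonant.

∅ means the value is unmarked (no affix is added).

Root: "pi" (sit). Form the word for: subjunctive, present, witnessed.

Attach mood subjunctive -du (after vowel 'i') → pidu.
Attach tense present -i → pidui.
Attach evidentiality witnessed -och → piduioch.
Apply vowel harmony: piduioch → pidiiech.
Epenthesis: no change.

pidiiech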